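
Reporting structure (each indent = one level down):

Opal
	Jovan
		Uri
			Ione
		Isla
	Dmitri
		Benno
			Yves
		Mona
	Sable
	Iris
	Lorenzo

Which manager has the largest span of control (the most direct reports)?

Direct-report counts: Opal has 5; Dmitri has 2; Benno has 1; Jovan has 2; Uri has 1. The largest is 5, held by Opal.

Opal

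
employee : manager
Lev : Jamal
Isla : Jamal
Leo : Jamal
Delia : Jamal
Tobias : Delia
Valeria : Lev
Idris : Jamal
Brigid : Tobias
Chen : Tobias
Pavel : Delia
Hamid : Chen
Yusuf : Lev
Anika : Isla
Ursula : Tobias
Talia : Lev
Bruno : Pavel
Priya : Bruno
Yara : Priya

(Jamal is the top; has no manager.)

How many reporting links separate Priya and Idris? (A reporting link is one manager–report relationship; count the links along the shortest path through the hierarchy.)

5

Priya is 4 levels below Jamal, and Idris is 1 level below Jamal (their lowest common manager). The shortest path runs up from Priya to Jamal and back down to Idris: 4 + 1 = 5 links.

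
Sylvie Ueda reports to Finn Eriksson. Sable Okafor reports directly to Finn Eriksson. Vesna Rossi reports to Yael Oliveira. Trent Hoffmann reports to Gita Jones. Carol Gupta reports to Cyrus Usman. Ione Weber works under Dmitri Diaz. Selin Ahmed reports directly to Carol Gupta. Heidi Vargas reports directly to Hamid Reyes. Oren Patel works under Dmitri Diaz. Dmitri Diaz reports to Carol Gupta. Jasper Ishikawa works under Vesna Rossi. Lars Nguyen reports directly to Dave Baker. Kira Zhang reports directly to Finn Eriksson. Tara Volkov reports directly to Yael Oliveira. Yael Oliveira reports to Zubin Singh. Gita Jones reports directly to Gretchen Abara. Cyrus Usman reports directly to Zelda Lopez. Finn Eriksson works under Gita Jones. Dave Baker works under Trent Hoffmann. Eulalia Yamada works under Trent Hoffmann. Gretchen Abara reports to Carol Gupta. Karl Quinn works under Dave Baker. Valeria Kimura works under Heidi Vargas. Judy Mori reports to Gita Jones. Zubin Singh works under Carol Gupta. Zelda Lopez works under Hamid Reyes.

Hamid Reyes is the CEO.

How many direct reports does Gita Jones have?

3

Gita Jones directly manages Trent Hoffmann, Judy Mori, Finn Eriksson. That is 3 direct reports.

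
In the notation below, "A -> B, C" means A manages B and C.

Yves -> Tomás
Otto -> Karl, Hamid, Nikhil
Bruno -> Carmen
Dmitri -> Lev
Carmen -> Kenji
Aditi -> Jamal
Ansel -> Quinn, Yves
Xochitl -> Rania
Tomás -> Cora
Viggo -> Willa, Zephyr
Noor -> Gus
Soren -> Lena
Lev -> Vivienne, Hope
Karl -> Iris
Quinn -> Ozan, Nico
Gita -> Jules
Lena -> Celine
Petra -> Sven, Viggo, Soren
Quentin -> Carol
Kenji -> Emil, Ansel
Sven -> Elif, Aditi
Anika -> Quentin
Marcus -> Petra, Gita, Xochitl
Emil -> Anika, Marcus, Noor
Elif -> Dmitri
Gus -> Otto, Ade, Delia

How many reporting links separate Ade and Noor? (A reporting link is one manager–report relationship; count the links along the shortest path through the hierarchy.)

Ade is in Noor's organization: the chain from Ade up to Noor is Ade → Gus → Noor, which is 2 links.

2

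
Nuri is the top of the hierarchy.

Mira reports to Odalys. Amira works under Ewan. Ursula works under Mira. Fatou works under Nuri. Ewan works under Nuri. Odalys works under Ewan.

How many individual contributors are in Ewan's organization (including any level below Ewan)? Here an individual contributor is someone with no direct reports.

The people in Ewan's organization with no one reporting to them are Amira, Ursula. That is 2.

2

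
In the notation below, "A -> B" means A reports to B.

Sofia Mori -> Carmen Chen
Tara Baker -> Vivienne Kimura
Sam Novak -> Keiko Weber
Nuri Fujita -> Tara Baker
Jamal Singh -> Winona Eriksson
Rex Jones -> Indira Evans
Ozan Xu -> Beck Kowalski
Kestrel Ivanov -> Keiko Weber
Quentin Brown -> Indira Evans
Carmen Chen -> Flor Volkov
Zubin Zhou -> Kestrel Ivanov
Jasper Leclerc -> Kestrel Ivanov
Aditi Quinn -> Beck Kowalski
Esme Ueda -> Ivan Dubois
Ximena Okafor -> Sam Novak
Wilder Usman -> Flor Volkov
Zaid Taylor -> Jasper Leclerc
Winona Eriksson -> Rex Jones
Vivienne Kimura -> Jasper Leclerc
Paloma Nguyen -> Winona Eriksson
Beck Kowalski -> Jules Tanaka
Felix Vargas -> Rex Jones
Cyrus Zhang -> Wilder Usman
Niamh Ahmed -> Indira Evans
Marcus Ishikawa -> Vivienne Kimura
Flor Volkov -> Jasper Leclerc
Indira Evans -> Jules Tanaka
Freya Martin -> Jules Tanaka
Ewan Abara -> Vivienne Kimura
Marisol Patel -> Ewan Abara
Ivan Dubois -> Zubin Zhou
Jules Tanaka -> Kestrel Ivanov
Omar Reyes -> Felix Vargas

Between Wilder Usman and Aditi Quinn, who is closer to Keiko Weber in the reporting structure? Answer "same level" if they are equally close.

Both Wilder Usman and Aditi Quinn are 4 levels below Keiko Weber.

same level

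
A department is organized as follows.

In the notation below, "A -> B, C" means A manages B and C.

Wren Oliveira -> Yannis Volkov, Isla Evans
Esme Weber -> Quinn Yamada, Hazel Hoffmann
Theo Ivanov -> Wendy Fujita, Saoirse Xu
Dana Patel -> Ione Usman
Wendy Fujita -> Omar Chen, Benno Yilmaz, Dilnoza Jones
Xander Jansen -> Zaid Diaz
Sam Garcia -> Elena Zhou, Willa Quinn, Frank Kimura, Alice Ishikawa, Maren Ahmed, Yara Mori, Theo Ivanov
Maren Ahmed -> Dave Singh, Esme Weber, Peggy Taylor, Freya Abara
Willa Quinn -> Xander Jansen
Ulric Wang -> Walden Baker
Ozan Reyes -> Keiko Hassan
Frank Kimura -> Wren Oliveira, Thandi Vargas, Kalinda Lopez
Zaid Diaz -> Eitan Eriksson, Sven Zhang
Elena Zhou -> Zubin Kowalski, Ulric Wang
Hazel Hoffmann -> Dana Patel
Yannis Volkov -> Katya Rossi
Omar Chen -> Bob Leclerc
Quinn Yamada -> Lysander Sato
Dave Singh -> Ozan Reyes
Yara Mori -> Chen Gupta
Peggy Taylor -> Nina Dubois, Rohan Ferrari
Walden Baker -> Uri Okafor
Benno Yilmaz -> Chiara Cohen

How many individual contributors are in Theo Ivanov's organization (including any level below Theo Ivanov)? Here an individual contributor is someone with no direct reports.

4

The people in Theo Ivanov's organization with no one reporting to them are Saoirse Xu, Dilnoza Jones, Chiara Cohen, Bob Leclerc. That is 4.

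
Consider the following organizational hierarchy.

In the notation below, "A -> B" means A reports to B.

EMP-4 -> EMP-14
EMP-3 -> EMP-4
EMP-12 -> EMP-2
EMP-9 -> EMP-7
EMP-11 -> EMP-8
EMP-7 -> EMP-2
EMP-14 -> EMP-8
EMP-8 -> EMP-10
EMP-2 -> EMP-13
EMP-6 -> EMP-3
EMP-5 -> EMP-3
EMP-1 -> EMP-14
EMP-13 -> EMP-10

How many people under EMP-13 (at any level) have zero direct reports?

The people in EMP-13's organization with no one reporting to them are EMP-12, EMP-9. That is 2.

2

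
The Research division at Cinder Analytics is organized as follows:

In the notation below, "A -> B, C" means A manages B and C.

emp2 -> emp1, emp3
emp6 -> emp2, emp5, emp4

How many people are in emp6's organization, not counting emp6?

emp6 directly manages emp2, emp5, emp4. Under emp2: emp3, emp1 (2). emp5 has no reports. emp4 has no reports. So emp6's organization is 3 direct reports plus everyone under them: 3 + 1 + 1 = 5.

5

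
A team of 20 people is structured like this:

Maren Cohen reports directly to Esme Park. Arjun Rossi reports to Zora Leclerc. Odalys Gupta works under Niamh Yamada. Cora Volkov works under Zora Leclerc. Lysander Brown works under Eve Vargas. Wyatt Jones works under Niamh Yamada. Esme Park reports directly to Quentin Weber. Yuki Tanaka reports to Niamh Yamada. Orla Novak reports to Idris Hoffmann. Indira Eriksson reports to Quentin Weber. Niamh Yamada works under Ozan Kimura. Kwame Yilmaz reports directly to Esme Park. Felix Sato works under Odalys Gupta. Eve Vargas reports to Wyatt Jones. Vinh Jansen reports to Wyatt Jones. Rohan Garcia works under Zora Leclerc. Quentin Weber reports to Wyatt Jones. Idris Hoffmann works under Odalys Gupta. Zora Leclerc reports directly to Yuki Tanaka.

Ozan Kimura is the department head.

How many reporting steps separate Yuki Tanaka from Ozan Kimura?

Chain from Yuki Tanaka up to Ozan Kimura: Yuki Tanaka → Niamh Yamada → Ozan Kimura. That is 2 steps up, so Yuki Tanaka is 2 levels below Ozan Kimura.

2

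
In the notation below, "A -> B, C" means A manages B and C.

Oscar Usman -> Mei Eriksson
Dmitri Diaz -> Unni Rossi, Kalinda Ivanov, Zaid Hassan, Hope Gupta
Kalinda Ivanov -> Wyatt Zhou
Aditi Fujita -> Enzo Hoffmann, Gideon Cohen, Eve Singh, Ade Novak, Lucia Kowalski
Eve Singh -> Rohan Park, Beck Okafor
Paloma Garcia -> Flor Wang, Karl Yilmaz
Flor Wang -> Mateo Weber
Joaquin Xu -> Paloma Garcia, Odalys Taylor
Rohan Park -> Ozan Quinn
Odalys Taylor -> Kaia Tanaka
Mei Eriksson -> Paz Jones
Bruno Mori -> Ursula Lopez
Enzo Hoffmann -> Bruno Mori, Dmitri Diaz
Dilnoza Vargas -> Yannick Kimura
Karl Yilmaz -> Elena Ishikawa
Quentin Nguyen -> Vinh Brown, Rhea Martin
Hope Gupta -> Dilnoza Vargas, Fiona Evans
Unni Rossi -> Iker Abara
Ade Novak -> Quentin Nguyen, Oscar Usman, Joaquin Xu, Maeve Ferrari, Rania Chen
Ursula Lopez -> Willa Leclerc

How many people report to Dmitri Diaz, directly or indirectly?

9

Dmitri Diaz directly manages Unni Rossi, Kalinda Ivanov, Zaid Hassan, Hope Gupta. Under Unni Rossi: Iker Abara (1). Under Kalinda Ivanov: Wyatt Zhou (1). Zaid Hassan has no reports. Under Hope Gupta: Fiona Evans, Dilnoza Vargas, Yannick Kimura (3). So Dmitri Diaz's organization is 4 direct reports plus everyone under them: 2 + 2 + 1 + 4 = 9.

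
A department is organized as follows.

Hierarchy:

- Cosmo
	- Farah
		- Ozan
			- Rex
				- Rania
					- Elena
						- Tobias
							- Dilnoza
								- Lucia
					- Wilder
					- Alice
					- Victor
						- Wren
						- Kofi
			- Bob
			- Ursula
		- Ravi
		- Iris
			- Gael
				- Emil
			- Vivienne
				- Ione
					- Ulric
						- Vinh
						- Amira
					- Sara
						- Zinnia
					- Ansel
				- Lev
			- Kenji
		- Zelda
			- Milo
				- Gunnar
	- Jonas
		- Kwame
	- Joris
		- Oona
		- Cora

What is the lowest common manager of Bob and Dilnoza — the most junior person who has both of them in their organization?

Ozan

Bob's chain of managers is Ozan, Farah, Cosmo. Dilnoza's chain of managers is Tobias, Elena, Rania, Rex, Ozan, Farah, Cosmo. The first manager that appears in both chains is Ozan.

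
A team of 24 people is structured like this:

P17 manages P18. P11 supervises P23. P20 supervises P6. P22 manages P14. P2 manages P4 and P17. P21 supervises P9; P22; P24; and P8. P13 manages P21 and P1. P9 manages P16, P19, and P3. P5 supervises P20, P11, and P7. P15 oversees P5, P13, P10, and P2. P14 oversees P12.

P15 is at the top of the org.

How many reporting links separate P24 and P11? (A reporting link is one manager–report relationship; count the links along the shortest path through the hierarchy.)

5

P24 is 3 levels below P15, and P11 is 2 levels below P15 (their lowest common manager). The shortest path runs up from P24 to P15 and back down to P11: 3 + 2 = 5 links.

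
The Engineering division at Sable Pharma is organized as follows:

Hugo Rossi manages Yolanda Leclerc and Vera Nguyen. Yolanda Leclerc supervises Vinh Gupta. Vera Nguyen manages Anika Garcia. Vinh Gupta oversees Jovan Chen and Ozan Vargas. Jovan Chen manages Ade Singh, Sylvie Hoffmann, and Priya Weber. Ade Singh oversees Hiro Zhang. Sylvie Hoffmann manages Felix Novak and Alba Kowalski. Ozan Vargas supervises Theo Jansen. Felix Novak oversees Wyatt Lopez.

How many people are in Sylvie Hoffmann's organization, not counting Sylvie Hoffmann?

3

Sylvie Hoffmann directly manages Alba Kowalski, Felix Novak. Alba Kowalski has no reports. Under Felix Novak: Wyatt Lopez (1). So Sylvie Hoffmann's organization is 2 direct reports plus everyone under them: 1 + 2 = 3.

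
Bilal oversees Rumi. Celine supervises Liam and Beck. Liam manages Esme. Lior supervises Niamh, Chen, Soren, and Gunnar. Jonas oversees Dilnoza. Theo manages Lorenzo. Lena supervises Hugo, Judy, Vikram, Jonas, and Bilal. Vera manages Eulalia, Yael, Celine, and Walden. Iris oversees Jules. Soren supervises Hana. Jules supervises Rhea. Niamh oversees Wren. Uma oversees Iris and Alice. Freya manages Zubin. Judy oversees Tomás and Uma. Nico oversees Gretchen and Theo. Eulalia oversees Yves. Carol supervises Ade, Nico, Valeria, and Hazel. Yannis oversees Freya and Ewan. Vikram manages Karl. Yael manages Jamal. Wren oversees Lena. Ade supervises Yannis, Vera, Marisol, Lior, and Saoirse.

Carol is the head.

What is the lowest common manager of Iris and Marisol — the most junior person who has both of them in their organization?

Iris's chain of managers is Uma, Judy, Lena, Wren, Niamh, Lior, Ade, Carol. Marisol's chain of managers is Ade, Carol. The first manager that appears in both chains is Ade.

Ade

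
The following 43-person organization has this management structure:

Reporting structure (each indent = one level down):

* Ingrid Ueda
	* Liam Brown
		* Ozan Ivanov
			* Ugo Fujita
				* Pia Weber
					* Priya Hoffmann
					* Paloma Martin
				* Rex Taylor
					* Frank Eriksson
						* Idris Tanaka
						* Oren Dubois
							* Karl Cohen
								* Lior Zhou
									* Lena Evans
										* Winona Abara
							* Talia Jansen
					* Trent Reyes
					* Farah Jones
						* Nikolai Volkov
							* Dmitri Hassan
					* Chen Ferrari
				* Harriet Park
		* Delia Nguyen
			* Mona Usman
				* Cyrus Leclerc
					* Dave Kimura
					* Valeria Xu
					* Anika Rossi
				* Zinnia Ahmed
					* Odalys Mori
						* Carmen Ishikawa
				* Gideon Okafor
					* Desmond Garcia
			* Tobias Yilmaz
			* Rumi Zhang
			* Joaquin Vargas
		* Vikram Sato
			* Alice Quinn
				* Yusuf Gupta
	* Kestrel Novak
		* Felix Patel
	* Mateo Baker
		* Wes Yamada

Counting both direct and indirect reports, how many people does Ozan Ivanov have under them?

Ozan Ivanov directly manages Ugo Fujita. Under Ugo Fujita: Harriet Park, Rex Taylor, Chen Ferrari, Farah Jones, Nikolai Volkov, Dmitri Hassan, Trent Reyes, Frank Eriksson, Oren Dubois, Talia Jansen, Karl Cohen, Lior Zhou, Lena Evans, Winona Abara, Idris Tanaka, Pia Weber, Paloma Martin, Priya Hoffmann (18). That's 19 in total.

19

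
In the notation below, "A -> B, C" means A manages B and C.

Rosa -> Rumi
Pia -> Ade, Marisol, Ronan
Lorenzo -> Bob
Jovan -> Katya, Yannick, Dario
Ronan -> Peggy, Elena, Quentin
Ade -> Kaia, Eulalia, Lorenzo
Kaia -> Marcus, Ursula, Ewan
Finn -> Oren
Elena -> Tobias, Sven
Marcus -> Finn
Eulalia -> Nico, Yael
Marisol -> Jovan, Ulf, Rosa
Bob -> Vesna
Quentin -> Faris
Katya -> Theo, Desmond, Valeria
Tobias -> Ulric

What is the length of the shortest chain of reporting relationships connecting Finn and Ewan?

Finn is 2 levels below Kaia, and Ewan is 1 level below Kaia (their lowest common manager). The shortest path runs up from Finn to Kaia and back down to Ewan: 2 + 1 = 3 links.

3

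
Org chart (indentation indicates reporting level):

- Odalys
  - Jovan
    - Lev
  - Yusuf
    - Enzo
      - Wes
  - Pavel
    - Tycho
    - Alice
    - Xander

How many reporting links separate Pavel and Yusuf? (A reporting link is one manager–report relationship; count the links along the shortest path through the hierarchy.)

2

Pavel is 1 level below Odalys, and Yusuf is 1 level below Odalys (their lowest common manager). The shortest path runs up from Pavel to Odalys and back down to Yusuf: 1 + 1 = 2 links.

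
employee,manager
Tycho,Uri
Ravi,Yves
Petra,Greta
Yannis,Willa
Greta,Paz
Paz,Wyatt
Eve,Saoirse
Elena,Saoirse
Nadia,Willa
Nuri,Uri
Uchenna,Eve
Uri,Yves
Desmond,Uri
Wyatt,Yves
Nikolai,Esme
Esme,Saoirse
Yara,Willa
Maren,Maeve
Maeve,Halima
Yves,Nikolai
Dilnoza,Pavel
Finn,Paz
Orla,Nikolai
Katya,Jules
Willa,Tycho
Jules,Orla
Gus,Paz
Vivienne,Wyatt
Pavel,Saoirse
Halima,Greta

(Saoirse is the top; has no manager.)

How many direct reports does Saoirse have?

Saoirse directly manages Esme, Eve, Pavel, Elena. That is 4 direct reports.

4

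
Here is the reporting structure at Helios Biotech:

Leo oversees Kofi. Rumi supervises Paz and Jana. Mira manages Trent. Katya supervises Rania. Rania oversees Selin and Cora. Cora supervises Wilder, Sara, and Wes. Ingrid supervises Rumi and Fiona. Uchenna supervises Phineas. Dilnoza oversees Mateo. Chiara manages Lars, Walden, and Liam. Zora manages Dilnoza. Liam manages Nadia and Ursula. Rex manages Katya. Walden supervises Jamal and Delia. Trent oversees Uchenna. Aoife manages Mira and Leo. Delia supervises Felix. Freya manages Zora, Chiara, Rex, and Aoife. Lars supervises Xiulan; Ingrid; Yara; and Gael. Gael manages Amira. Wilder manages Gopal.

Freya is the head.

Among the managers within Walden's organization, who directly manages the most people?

Direct-report counts within Walden's organization: Walden has 2; Delia has 1. The largest is 2, held by Walden.

Walden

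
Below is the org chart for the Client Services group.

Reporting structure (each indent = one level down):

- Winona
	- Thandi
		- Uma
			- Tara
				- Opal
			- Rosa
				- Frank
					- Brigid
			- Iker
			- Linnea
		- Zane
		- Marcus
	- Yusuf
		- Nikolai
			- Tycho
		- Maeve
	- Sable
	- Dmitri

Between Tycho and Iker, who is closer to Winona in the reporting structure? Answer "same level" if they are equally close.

Both Tycho and Iker are 3 levels below Winona.

same level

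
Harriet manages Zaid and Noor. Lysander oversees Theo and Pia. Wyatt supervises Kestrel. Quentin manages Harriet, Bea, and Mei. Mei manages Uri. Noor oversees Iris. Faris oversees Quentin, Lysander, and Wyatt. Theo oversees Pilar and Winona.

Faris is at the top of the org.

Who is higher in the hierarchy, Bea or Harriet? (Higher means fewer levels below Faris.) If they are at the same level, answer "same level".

Both Bea and Harriet are 2 levels below Faris.

same level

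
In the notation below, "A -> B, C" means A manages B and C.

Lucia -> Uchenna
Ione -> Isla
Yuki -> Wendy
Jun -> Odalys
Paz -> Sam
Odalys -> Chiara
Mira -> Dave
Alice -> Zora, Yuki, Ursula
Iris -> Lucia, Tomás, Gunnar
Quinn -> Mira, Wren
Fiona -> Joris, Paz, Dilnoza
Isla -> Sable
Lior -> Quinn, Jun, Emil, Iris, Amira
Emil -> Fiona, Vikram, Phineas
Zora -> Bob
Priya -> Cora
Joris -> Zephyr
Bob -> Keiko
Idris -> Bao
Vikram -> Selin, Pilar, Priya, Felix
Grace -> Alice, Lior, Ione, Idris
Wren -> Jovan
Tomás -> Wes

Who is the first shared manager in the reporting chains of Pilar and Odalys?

Lior

Pilar's chain of managers is Vikram, Emil, Lior, Grace. Odalys's chain of managers is Jun, Lior, Grace. The first manager that appears in both chains is Lior.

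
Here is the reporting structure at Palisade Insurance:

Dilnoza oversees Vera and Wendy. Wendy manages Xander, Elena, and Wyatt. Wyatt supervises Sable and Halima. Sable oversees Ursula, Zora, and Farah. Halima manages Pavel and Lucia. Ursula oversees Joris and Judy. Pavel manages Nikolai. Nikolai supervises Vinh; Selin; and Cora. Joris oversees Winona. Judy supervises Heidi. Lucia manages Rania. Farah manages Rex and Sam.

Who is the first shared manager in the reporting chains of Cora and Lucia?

Halima

Cora's chain of managers is Nikolai, Pavel, Halima, Wyatt, Wendy, Dilnoza. Lucia's chain of managers is Halima, Wyatt, Wendy, Dilnoza. The first manager that appears in both chains is Halima.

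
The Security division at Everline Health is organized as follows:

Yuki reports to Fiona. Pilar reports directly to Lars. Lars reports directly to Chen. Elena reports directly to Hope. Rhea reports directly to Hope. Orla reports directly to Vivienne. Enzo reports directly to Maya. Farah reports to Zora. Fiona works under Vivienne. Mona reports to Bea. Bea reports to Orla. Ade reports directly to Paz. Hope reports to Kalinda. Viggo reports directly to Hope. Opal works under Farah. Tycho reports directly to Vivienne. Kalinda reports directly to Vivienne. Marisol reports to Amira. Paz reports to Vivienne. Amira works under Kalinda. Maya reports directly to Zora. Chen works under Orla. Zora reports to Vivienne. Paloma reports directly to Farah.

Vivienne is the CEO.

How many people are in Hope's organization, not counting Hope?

3

Hope directly manages Viggo, Rhea, Elena. Viggo has no reports. Rhea has no reports. Elena has no reports. So Hope's organization is 3 direct reports plus everyone under them: 1 + 1 + 1 = 3.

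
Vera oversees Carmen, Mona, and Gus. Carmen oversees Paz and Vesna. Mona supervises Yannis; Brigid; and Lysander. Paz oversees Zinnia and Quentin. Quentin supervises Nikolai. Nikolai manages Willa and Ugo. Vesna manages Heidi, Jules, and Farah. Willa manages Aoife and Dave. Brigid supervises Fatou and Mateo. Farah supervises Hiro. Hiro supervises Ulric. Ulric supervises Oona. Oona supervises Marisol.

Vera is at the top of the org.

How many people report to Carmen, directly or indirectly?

16

Carmen directly manages Paz, Vesna. Under Paz: Zinnia, Quentin, Nikolai, Ugo, Willa, Dave, Aoife (7). Under Vesna: Heidi, Jules, Farah, Hiro, Ulric, Oona, Marisol (7). So Carmen's organization is 2 direct reports plus everyone under them: 8 + 8 = 16.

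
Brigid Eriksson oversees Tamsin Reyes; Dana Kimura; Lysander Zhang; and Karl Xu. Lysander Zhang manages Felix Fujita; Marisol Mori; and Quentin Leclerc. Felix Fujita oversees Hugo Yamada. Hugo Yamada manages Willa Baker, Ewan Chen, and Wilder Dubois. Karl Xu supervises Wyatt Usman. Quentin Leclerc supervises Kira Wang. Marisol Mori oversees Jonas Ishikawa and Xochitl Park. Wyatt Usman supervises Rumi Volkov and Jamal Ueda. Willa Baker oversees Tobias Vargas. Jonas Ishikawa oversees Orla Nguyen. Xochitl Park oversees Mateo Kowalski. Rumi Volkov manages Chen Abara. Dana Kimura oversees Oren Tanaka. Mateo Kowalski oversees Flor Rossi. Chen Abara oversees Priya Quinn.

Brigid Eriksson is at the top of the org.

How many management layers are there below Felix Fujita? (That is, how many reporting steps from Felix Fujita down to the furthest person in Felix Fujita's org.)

The longest chain under Felix Fujita runs Felix Fujita → Hugo Yamada → Willa Baker → Tobias Vargas, which is 3 levels below Felix Fujita.

3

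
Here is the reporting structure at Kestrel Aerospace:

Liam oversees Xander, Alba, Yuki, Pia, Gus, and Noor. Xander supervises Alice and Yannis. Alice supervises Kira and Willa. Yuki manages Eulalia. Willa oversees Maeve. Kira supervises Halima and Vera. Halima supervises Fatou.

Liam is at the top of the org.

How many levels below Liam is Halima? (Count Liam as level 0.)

Chain from Halima up to Liam: Halima → Kira → Alice → Xander → Liam. That is 4 steps up, so Halima is 4 levels below Liam.

4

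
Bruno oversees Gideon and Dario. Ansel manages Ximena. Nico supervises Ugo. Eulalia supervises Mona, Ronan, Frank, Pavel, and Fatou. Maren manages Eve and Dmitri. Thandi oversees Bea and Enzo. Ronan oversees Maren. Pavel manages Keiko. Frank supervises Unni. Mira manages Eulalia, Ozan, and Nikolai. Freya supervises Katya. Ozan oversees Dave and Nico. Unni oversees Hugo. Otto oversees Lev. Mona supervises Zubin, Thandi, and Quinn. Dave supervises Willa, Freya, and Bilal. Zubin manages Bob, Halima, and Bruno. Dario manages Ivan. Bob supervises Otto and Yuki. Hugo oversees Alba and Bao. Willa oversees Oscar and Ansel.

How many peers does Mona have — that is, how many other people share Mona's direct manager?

4

Mona reports to Eulalia. Eulalia's other direct reports are Ronan, Frank, Pavel, Fatou — 4 peers.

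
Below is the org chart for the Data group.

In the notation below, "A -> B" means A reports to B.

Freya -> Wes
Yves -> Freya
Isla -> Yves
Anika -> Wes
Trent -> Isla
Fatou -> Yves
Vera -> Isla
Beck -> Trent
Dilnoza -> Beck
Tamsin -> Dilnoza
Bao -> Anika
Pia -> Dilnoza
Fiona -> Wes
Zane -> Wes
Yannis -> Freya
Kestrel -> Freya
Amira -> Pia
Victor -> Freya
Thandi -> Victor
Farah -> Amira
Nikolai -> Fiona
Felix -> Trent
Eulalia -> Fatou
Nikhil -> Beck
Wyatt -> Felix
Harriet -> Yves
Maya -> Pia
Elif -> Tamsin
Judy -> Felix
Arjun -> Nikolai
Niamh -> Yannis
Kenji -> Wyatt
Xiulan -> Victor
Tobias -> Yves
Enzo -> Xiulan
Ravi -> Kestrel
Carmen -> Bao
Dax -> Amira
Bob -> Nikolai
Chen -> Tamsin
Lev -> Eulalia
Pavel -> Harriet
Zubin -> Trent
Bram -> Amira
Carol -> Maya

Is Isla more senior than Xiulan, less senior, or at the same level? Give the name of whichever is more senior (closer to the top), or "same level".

same level

Both Isla and Xiulan are 3 levels below Wes.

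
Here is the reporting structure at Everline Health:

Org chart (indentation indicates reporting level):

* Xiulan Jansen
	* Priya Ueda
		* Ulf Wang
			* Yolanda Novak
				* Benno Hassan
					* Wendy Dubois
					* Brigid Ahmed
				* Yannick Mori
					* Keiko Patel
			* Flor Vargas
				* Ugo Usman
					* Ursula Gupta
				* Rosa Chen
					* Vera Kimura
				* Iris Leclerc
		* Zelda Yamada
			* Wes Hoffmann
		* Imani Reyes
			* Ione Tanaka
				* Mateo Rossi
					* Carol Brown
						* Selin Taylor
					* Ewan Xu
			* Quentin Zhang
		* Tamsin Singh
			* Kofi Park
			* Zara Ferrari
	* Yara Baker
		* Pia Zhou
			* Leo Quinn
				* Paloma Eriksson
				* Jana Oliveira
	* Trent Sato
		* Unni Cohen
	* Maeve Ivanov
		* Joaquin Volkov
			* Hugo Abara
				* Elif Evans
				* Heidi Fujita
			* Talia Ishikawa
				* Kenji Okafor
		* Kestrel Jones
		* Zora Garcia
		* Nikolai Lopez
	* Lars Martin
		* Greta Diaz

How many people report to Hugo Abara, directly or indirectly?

2

Hugo Abara directly manages Elif Evans, Heidi Fujita. Elif Evans has no reports. Heidi Fujita has no reports. So Hugo Abara's organization is 2 direct reports plus everyone under them: 1 + 1 = 2.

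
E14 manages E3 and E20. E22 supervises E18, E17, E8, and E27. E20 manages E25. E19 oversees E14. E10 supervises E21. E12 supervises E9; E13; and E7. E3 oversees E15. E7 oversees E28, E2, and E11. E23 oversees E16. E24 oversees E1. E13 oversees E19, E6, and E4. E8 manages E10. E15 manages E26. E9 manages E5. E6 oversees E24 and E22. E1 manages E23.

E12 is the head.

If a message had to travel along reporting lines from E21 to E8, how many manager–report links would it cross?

E21 is in E8's organization: the chain from E21 up to E8 is E21 → E10 → E8, which is 2 links.

2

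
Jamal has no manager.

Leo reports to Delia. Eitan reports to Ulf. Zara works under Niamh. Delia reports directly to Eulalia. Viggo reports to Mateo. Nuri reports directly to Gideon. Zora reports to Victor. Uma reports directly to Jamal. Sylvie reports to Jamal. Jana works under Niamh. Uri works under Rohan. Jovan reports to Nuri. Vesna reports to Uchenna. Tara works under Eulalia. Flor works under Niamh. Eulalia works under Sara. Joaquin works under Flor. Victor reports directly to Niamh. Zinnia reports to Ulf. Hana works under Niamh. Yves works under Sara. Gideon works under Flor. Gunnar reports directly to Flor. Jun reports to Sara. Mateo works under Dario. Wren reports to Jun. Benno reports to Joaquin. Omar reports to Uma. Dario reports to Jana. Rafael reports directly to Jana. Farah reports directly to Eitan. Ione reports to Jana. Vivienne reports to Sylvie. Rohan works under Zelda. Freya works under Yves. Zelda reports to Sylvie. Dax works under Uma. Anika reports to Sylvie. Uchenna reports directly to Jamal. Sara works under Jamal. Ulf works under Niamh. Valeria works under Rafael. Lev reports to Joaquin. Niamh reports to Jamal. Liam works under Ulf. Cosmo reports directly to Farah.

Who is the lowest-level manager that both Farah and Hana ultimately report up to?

Farah's chain of managers is Eitan, Ulf, Niamh, Jamal. Hana's chain of managers is Niamh, Jamal. The first manager that appears in both chains is Niamh.

Niamh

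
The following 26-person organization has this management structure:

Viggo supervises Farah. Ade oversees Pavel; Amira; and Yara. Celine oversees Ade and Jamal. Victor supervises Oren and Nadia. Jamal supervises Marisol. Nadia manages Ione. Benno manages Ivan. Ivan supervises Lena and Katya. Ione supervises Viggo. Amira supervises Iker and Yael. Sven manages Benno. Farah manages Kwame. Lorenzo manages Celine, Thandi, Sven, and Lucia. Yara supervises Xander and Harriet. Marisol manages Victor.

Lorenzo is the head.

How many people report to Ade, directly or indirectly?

7

Ade directly manages Yara, Amira, Pavel. Under Yara: Harriet, Xander (2). Under Amira: Yael, Iker (2). Pavel has no reports. So Ade's organization is 3 direct reports plus everyone under them: 3 + 3 + 1 = 7.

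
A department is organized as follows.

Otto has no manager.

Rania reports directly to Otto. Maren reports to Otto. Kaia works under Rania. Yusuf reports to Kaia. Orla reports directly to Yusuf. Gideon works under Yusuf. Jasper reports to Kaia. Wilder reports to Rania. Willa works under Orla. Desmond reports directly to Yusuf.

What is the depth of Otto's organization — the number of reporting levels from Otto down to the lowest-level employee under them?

5

The longest chain under Otto runs Otto → Rania → Kaia → Yusuf → Orla → Willa, which is 5 levels below Otto.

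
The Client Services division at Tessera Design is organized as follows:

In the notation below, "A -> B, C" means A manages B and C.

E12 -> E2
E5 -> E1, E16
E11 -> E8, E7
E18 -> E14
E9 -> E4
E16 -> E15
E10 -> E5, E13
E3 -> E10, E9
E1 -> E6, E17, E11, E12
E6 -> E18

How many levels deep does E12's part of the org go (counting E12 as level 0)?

1

The longest chain under E12 runs E12 → E2, which is 1 level below E12.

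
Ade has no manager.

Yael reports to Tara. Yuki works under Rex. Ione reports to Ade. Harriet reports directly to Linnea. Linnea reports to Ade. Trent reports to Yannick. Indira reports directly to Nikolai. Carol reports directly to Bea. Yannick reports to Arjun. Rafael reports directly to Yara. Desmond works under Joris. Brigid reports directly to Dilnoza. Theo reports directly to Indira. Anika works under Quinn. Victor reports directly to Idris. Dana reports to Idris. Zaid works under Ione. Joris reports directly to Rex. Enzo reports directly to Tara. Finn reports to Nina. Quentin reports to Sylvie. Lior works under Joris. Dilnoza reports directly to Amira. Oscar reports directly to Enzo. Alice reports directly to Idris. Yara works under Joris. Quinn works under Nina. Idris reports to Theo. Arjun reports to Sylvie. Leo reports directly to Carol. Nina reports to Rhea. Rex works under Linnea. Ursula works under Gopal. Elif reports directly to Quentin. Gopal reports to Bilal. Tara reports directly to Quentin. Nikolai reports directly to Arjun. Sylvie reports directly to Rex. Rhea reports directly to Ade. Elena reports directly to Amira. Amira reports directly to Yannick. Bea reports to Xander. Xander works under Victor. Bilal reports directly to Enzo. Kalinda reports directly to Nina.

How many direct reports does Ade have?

3

Ade directly manages Linnea, Rhea, Ione. That is 3 direct reports.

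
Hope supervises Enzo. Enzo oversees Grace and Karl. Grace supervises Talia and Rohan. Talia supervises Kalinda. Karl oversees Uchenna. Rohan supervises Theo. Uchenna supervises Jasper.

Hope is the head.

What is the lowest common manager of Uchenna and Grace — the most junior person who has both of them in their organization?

Uchenna's chain of managers is Karl, Enzo, Hope. Grace's chain of managers is Enzo, Hope. The first manager that appears in both chains is Enzo.

Enzo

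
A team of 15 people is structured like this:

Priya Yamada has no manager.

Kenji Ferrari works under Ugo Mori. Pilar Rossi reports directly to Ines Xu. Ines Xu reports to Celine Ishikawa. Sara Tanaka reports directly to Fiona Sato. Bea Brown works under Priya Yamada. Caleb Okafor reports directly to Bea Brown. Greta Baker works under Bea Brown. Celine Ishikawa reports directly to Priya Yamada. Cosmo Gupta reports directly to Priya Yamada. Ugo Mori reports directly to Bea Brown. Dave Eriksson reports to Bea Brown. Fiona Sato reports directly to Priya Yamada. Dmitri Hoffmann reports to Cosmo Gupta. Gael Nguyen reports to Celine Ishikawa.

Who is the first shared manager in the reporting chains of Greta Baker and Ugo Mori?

Bea Brown

Greta Baker's chain of managers is Bea Brown, Priya Yamada. Ugo Mori's chain of managers is Bea Brown, Priya Yamada. The first manager that appears in both chains is Bea Brown.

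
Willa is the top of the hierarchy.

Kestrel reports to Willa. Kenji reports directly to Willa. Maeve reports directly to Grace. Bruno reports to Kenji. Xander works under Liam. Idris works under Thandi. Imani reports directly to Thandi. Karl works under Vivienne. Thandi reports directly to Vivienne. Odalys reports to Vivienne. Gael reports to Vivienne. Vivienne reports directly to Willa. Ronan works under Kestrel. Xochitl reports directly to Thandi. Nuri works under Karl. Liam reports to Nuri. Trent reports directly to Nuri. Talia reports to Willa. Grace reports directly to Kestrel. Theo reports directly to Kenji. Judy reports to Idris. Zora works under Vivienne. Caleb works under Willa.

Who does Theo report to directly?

Theo reports directly to Kenji.

Kenji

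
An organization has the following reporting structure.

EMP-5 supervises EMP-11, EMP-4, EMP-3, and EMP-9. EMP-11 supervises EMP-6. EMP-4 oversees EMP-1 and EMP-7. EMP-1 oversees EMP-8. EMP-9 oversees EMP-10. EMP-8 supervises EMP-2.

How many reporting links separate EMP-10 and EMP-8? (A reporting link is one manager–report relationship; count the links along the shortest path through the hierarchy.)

EMP-10 is 2 levels below EMP-5, and EMP-8 is 3 levels below EMP-5 (their lowest common manager). The shortest path runs up from EMP-10 to EMP-5 and back down to EMP-8: 2 + 3 = 5 links.

5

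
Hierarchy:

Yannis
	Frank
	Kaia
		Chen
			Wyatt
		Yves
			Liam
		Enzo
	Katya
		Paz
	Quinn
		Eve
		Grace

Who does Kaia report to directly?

Yannis

Kaia reports directly to Yannis.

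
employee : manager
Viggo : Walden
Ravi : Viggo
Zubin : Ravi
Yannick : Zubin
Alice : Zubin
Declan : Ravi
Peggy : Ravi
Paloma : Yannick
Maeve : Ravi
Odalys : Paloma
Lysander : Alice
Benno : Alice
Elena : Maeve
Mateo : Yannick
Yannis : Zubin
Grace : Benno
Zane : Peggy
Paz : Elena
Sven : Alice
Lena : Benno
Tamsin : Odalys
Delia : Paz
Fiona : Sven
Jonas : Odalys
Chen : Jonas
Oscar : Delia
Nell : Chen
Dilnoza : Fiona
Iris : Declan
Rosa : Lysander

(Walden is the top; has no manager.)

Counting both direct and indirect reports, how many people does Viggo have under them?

29

Viggo directly manages Ravi. Under Ravi: Maeve, Elena, Paz, Delia, Oscar, Peggy, Zane, Declan, Iris, Zubin, Yannis, Alice, Sven, Fiona, Dilnoza, Benno, Lena, Grace, Lysander, Rosa, Yannick, Mateo, Paloma, Odalys, Jonas, Chen, Nell, Tamsin (28). That's 29 in total.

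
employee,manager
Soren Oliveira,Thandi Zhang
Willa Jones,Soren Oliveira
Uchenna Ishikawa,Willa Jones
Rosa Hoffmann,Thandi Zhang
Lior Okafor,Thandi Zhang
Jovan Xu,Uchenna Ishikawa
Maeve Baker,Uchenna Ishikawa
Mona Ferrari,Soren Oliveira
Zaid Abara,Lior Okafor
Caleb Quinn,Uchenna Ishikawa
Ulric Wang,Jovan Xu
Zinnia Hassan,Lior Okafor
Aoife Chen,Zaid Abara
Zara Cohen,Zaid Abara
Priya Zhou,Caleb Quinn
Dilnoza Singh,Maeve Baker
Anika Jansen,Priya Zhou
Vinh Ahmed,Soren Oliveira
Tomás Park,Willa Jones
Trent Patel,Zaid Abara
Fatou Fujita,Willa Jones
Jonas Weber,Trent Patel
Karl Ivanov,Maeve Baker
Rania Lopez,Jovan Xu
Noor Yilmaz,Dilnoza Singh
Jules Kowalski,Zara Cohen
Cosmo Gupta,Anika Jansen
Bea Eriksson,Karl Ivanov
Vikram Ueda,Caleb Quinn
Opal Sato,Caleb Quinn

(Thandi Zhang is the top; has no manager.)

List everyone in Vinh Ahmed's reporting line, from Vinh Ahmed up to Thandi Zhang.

Vinh Ahmed reports to Soren Oliveira. Soren Oliveira reports to Thandi Zhang. Thandi Zhang is at the top.

Vinh Ahmed -> Soren Oliveira -> Thandi Zhang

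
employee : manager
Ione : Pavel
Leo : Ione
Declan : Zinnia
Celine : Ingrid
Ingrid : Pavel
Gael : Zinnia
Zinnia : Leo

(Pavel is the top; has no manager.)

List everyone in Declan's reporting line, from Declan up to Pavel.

Declan -> Zinnia -> Leo -> Ione -> Pavel

Declan reports to Zinnia. Zinnia reports to Leo. Leo reports to Ione. Ione reports to Pavel. Pavel is at the top.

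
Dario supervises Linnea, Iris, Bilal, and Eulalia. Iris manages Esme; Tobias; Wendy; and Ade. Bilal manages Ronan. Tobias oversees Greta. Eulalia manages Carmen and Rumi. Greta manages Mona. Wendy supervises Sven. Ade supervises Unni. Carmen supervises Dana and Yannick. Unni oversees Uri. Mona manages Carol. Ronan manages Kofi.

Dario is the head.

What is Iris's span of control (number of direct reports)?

4

Iris directly manages Esme, Tobias, Wendy, Ade. That is 4 direct reports.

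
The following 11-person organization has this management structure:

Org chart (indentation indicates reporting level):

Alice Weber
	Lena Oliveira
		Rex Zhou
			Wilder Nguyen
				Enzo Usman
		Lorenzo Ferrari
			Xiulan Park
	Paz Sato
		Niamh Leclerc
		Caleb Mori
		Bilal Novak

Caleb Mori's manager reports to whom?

Alice Weber

Caleb Mori reports to Paz Sato, and Paz Sato reports to Alice Weber. So Caleb Mori's skip-level manager is Alice Weber.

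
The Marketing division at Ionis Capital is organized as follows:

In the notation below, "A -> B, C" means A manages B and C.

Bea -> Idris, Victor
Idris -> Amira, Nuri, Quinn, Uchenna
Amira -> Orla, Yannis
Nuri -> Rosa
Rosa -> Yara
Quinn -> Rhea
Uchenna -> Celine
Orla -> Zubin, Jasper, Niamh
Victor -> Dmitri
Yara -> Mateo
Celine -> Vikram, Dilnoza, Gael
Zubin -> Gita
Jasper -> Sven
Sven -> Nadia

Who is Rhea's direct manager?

Quinn

Rhea reports directly to Quinn.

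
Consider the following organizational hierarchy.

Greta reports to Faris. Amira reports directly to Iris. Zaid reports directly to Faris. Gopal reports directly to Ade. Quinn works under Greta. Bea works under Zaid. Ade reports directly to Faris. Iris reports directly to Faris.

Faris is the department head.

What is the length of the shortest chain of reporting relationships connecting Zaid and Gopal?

3

Zaid is 1 level below Faris, and Gopal is 2 levels below Faris (their lowest common manager). The shortest path runs up from Zaid to Faris and back down to Gopal: 1 + 2 = 3 links.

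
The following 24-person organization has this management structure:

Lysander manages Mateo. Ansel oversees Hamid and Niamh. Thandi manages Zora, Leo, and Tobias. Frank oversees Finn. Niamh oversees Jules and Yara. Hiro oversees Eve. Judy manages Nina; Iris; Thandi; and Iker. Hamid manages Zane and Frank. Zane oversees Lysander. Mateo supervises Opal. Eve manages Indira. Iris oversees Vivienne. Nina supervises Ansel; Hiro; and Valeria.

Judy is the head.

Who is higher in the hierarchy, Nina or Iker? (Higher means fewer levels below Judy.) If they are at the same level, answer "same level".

Both Nina and Iker are 1 level below Judy.

same level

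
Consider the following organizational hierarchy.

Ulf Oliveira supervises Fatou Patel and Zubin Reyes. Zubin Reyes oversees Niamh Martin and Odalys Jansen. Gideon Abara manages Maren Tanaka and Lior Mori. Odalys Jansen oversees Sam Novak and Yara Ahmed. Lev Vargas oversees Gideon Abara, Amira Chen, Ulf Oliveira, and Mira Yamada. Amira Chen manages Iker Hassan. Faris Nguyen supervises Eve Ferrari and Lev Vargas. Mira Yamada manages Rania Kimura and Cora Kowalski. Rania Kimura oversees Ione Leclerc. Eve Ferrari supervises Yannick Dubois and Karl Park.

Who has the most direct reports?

Lev Vargas

Direct-report counts: Faris Nguyen has 2; Eve Ferrari has 2; Lev Vargas has 4; Amira Chen has 1; Ulf Oliveira has 2; Zubin Reyes has 2; Odalys Jansen has 2; Gideon Abara has 2; Mira Yamada has 2; Rania Kimura has 1. The largest is 4, held by Lev Vargas.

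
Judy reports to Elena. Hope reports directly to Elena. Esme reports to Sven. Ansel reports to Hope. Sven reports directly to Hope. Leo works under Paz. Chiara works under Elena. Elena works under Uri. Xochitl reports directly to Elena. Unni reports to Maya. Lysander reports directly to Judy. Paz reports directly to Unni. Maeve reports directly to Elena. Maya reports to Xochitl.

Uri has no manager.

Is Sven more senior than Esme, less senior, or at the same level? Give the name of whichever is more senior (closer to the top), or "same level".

Sven is 3 levels below Uri; Esme is 4. Sven is higher.

Sven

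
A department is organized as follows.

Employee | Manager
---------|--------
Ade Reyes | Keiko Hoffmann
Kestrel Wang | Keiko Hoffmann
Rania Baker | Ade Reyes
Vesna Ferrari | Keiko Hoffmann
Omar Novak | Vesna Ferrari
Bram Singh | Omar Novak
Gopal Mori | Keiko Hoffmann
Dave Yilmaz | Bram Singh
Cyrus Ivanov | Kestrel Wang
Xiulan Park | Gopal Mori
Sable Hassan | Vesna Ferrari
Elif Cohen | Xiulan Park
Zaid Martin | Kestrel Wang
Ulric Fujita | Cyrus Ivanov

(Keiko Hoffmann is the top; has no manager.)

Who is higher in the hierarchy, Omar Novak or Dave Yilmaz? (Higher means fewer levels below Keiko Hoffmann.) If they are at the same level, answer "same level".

Omar Novak is 2 levels below Keiko Hoffmann; Dave Yilmaz is 4. Omar Novak is higher.

Omar Novak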